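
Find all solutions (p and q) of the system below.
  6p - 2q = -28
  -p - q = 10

p = -6, q = -4

Row-reduce the augmented matrix:
R1 ← R1 / (6).
R2 ← R2 + 1·R1.
R2 ← R2 / (-4/3).
R1 ← R1 + 1/3·R2.
Reading off the reduced rows gives p = -6, q = -4.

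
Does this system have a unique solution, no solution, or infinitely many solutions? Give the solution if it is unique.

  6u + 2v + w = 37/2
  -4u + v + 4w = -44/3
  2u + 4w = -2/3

u = 8/3, v = 2, w = -3/2

Row-reduce the augmented matrix:
R1 ← R1 / (6).
R2 ← R2 + 4·R1.
R3 ← R3 − 2·R1.
R2 ← R2 / (7/3).
R1 ← R1 − 1/3·R2.
R3 ← R3 + 2/3·R2.
R3 ← R3 / (5).
R1 ← R1 + 1/2·R3.
R2 ← R2 − 2·R3.
Reading off the reduced rows gives u = 8/3, v = 2, w = -3/2.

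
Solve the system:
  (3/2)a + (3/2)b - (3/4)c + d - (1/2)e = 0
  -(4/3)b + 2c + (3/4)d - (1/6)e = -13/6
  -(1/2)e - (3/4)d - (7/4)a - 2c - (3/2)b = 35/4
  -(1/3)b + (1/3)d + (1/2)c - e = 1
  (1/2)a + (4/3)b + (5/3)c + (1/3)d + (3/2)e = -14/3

a = -5, b = 1, c = -2, d = 4, e = -1

Row-reduce the augmented matrix:
R1 ← R1 / (3/2).
R3 ← R3 + 7/4·R1.
R5 ← R5 − 1/2·R1.
R2 ← R2 / (-4/3).
R1 ← R1 − 1·R2.
R3 ← R3 − 1/4·R2.
R4 ← R4 + 1/3·R2.
R5 ← R5 − 5/6·R2.
R3 ← R3 / (-5/2).
R1 ← R1 − 1·R3.
R2 ← R2 + 3/2·R3.
R5 ← R5 − 19/6·R3.
R4 ← R4 / (7/48).
R1 ← R1 − 697/480·R4.
R2 ← R2 + 287/320·R4.
R3 ← R3 + 107/480·R4.
R5 ← R5 − 3383/2880·R4.
R5 ← R5 / (2479/315).
R1 ← R1 − 907/105·R5.
R2 ← R2 + 51/10·R5.
R3 ← R3 + 107/105·R5.
R4 ← R4 + 46/7·R5.
Reading off the reduced rows gives a = -5, b = 1, c = -2, d = 4, e = -1.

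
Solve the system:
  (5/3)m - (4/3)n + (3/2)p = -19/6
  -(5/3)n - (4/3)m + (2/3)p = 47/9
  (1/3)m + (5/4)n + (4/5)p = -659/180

m = -7/3, n = -5/3, p = -1

Row-reduce the augmented matrix:
R1 ← R1 / (5/3).
R2 ← R2 + 4/3·R1.
R3 ← R3 − 1/3·R1.
R2 ← R2 / (-41/15).
R1 ← R1 + 4/5·R2.
R3 ← R3 − 91/60·R2.
R3 ← R3 / (1889/1230).
R1 ← R1 − 29/82·R3.
R2 ← R2 + 28/41·R3.
Reading off the reduced rows gives m = -7/3, n = -5/3, p = -1.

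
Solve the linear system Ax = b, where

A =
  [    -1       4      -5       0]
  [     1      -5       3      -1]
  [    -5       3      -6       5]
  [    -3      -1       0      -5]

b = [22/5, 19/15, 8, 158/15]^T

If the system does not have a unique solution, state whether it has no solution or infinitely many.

x_1 = -7/5, x_2 = -4/3, x_3 = -5/3, x_4 = -1

Row-reduce the augmented matrix:
R1 ← R1 / (-1).
R2 ← R2 − 1·R1.
R3 ← R3 + 5·R1.
R4 ← R4 + 3·R1.
R2 ← R2 / (-1).
R1 ← R1 + 4·R2.
R3 ← R3 + 17·R2.
R4 ← R4 + 13·R2.
R3 ← R3 / (53).
R1 ← R1 − 13·R3.
R2 ← R2 − 2·R3.
R4 ← R4 − 41·R3.
R4 ← R4 / (-478/53).
R1 ← R1 + 74/53·R4.
R2 ← R2 − 9/53·R4.
R3 ← R3 − 22/53·R4.
Reading off the reduced rows gives x_1 = -7/5, x_2 = -4/3, x_3 = -5/3, x_4 = -1.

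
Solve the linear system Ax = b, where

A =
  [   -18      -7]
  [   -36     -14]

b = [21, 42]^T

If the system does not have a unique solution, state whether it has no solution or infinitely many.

Row-reduce:
R1 ← R1 / (-18).
R2 ← R2 + 36·R1.
Rank is 1 with 2 unknowns, leaving x_2 free.

infinitely many solutions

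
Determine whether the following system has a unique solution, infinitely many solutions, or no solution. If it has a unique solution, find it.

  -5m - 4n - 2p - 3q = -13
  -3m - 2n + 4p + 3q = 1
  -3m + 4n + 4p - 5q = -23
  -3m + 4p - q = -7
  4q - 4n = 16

Row-reduce the augmented matrix:
R1 ← R1 / (-5).
R2 ← R2 + 3·R1.
R3 ← R3 + 3·R1.
R4 ← R4 + 3·R1.
R2 ← R2 / (2/5).
R1 ← R1 − 4/5·R2.
R3 ← R3 − 32/5·R2.
R4 ← R4 − 12/5·R2.
R5 ← R5 + 4·R2.
R3 ← R3 / (-78).
R1 ← R1 + 10·R3.
R2 ← R2 − 13·R3.
R4 ← R4 + 26·R3.
R5 ← R5 − 52·R3.
R4 ← R4 / (-4/3).
R1 ← R1 − 49/39·R4.
R2 ← R2 + 4/3·R4.
R3 ← R3 − 40/39·R4.
R5 ← R5 + 4/3·R4.
R5 reduces to 0 = 0, so the extra equation is consistent.
Reading off the reduced rows gives m = 5, n = -4, p = 2, q = 0.

m = 5, n = -4, p = 2, q = 0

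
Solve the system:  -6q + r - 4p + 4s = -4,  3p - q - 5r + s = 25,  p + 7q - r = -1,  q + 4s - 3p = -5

Row-reduce:
R1 ← R1 / (-4).
R2 ← R2 − 3·R1.
R3 ← R3 − 1·R1.
R4 ← R4 + 3·R1.
R2 ← R2 / (-11/2).
R1 ← R1 − 3/2·R2.
R3 ← R3 − 11/2·R2.
R4 ← R4 − 11/2·R2.
R3 ← R3 / (-5).
R1 ← R1 + 31/22·R3.
R2 ← R2 − 17/22·R3.
R4 ← R4 + 5·R3.
Rank is 3 with 4 unknowns, leaving s free.

infinitely many solutions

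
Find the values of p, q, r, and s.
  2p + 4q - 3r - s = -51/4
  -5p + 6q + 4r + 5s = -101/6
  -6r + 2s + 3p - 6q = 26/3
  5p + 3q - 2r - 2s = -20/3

p = 1/2, q = -8/3, r = 5/4, s = -2/3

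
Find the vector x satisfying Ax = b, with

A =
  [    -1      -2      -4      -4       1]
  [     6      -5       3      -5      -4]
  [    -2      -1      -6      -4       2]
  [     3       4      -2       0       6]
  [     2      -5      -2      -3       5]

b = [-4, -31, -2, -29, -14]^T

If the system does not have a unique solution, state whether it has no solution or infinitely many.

x_1 = -5, x_2 = -2, x_3 = 0, x_4 = 3, x_5 = -1

Row-reduce the augmented matrix:
R1 ← R1 / (-1).
R2 ← R2 − 6·R1.
R3 ← R3 + 2·R1.
R4 ← R4 − 3·R1.
R5 ← R5 − 2·R1.
R2 ← R2 / (-17).
R1 ← R1 − 2·R2.
R3 ← R3 − 3·R2.
R4 ← R4 + 2·R2.
R5 ← R5 + 9·R2.
R3 ← R3 / (-29/17).
R1 ← R1 − 26/17·R3.
R2 ← R2 − 21/17·R3.
R4 ← R4 + 196/17·R3.
R5 ← R5 − 19/17·R3.
R4 ← R4 / (-30/29).
R1 ← R1 + 12/29·R4.
R2 ← R2 − 26/29·R4.
R3 ← R3 − 19/29·R4.
R5 ← R5 − 105/29·R4.
R5 ← R5 / (57/2).
R1 ← R1 + 3·R5.
R2 ← R2 − 17/3·R5.
R3 ← R3 − 23/6·R5.
R4 ← R4 + 37/6·R5.
Reading off the reduced rows gives x_1 = -5, x_2 = -2, x_3 = 0, x_4 = 3, x_5 = -1.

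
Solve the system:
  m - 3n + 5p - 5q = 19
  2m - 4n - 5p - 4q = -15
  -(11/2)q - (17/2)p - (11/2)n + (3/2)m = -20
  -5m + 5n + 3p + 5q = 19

no solution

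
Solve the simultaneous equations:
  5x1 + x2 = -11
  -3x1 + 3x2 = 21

x1 = -3, x2 = 4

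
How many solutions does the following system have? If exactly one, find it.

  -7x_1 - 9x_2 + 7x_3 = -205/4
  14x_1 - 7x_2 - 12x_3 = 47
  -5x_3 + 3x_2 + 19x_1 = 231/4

x_1 = 2, x_2 = 2, x_3 = -11/4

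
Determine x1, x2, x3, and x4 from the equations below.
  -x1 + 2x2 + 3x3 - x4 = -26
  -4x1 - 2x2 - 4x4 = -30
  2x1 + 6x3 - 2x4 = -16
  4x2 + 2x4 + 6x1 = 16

Row-reduce the augmented matrix:
R1 ← R1 / (-1).
R2 ← R2 + 4·R1.
R3 ← R3 − 2·R1.
R4 ← R4 − 6·R1.
R2 ← R2 / (-10).
R1 ← R1 + 2·R2.
R3 ← R3 − 4·R2.
R4 ← R4 − 16·R2.
R3 ← R3 / (36/5).
R1 ← R1 + 3/5·R3.
R2 ← R2 − 6/5·R3.
R4 ← R4 + 6/5·R3.
R4 ← R4 / (-14/3).
R1 ← R1 − 2/3·R4.
R2 ← R2 − 2/3·R4.
R3 ← R3 + 5/9·R4.
Reading off the reduced rows gives x1 = 4, x2 = -5, x3 = -2, x4 = 6.

x1 = 4, x2 = -5, x3 = -2, x4 = 6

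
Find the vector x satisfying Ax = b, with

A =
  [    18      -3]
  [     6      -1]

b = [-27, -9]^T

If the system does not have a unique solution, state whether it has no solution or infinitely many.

Row-reduce:
R1 ← R1 / (18).
R2 ← R2 − 6·R1.
Rank is 1 with 2 unknowns, leaving x_2 free.

infinitely many solutions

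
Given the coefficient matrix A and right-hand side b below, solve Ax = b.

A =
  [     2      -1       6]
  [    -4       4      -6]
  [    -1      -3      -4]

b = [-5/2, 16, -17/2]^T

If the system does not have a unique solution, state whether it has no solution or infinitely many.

Row-reduce the augmented matrix:
R1 ← R1 / (2).
R2 ← R2 + 4·R1.
R3 ← R3 + 1·R1.
R2 ← R2 / (2).
R1 ← R1 + 1/2·R2.
R3 ← R3 + 7/2·R2.
R3 ← R3 / (19/2).
R1 ← R1 − 9/2·R3.
R2 ← R2 − 3·R3.
Reading off the reduced rows gives x_1 = -3, x_2 = 5/2, x_3 = 1.

x_1 = -3, x_2 = 5/2, x_3 = 1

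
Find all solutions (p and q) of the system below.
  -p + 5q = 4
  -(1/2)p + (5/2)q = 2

Row-reduce:
R1 ← R1 / (-1).
R2 ← R2 + 1/2·R1.
Rank is 1 with 2 unknowns, leaving q free.

infinitely many solutions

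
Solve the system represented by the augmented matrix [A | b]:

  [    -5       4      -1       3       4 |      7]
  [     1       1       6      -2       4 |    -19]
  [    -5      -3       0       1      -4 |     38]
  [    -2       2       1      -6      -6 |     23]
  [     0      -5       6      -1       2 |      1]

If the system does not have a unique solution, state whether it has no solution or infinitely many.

Row-reduce the augmented matrix:
R1 ← R1 / (-5).
R2 ← R2 − 1·R1.
R3 ← R3 + 5·R1.
R4 ← R4 + 2·R1.
R2 ← R2 / (9/5).
R1 ← R1 + 4/5·R2.
R3 ← R3 + 7·R2.
R4 ← R4 − 2/5·R2.
R5 ← R5 + 5·R2.
R3 ← R3 / (212/9).
R1 ← R1 − 25/9·R3.
R2 ← R2 − 29/9·R3.
R4 ← R4 − 1/9·R3.
R5 ← R5 − 199/9·R3.
R4 ← R4 / (-1453/212).
R1 ← R1 + 73/212·R4.
R2 ← R2 − 51/212·R4.
R3 ← R3 + 67/212·R4.
R5 ← R5 − 445/212·R4.
R5 ← R5 / (3852/1453).
R1 ← R1 − 746/1453·R5.
R2 ← R2 − 1310/1453·R5.
R3 ← R3 − 1242/1453·R5.
R4 ← R4 − 1848/1453·R5.
Reading off the reduced rows gives x_1 = -5, x_2 = -2, x_3 = -1, x_4 = -1, x_5 = -2.

x_1 = -5, x_2 = -2, x_3 = -1, x_4 = -1, x_5 = -2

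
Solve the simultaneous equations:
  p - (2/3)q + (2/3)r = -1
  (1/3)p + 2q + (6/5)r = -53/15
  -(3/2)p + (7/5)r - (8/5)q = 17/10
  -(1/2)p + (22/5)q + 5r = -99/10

Row-reduce:
R2 ← R2 − 1/3·R1.
R3 ← R3 + 3/2·R1.
R4 ← R4 + 1/2·R1.
R2 ← R2 / (20/9).
R1 ← R1 + 2/3·R2.
R3 ← R3 + 13/5·R2.
R4 ← R4 − 61/15·R2.
R3 ← R3 / (443/125).
R1 ← R1 − 24/25·R3.
R2 ← R2 − 11/25·R3.
R4 ← R4 − 443/125·R3.
Row 4 reduces to 0 = -1, a contradiction. The system is inconsistent.

no solution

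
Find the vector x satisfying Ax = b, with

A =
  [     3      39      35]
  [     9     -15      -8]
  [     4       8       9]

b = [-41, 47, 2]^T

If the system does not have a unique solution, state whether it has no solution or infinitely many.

infinitely many solutions

Row-reduce:
R1 ← R1 / (3).
R2 ← R2 − 9·R1.
R3 ← R3 − 4·R1.
R2 ← R2 / (-132).
R1 ← R1 − 13·R2.
R3 ← R3 + 44·R2.
Rank is 2 with 3 unknowns, leaving x_3 free.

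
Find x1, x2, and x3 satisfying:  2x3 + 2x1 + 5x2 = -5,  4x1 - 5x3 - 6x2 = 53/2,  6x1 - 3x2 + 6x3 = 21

Row-reduce the augmented matrix:
R1 ← R1 / (2).
R2 ← R2 − 4·R1.
R3 ← R3 − 6·R1.
R2 ← R2 / (-16).
R1 ← R1 − 5/2·R2.
R3 ← R3 + 18·R2.
R3 ← R3 / (81/8).
R1 ← R1 + 13/32·R3.
R2 ← R2 − 9/16·R3.
Reading off the reduced rows gives x1 = 3, x2 = -2, x3 = -1/2.

x1 = 3, x2 = -2, x3 = -1/2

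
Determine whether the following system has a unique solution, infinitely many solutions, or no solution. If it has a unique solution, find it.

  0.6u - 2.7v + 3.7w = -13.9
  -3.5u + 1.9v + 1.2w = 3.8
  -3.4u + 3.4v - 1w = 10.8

u = -3, v = -1, w = -4

Row-reduce the augmented matrix:
R1 ← R1 / (3/5).
R2 ← R2 + 7/2·R1.
R3 ← R3 + 17/5·R1.
R2 ← R2 / (-277/20).
R1 ← R1 + 9/2·R2.
R3 ← R3 + 119/10·R2.
R3 ← R3 / (325/831).
R1 ← R1 + 1027/831·R3.
R2 ← R2 + 1367/831·R3.
Reading off the reduced rows gives u = -3, v = -1, w = -4.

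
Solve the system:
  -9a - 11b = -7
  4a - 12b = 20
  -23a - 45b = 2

no solution

Row-reduce:
R1 ← R1 / (-9).
R2 ← R2 − 4·R1.
R3 ← R3 + 23·R1.
R2 ← R2 / (-152/9).
R1 ← R1 − 11/9·R2.
R3 ← R3 + 152/9·R2.
Row 3 reduces to 0 = 3, a contradiction. The system is inconsistent.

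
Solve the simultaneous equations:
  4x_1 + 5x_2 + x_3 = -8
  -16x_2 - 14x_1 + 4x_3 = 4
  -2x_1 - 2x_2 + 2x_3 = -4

Row-reduce:
R1 ← R1 / (4).
R2 ← R2 + 14·R1.
R3 ← R3 + 2·R1.
R2 ← R2 / (3/2).
R1 ← R1 − 5/4·R2.
R3 ← R3 − 1/2·R2.
Rank is 2 with 3 unknowns, leaving x_3 free.

infinitely many solutions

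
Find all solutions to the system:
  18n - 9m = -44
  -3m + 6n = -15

Row-reduce:
R1 ← R1 / (-9).
R2 ← R2 + 3·R1.
Row 2 reduces to 0 = -1/3, a contradiction. The system is inconsistent.

no solution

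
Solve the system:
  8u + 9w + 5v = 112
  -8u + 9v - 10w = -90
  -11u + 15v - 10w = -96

u = 6, v = 2, w = 6

Row-reduce the augmented matrix:
R1 ← R1 / (8).
R2 ← R2 + 8·R1.
R3 ← R3 + 11·R1.
R2 ← R2 / (14).
R1 ← R1 − 5/8·R2.
R3 ← R3 − 175/8·R2.
R3 ← R3 / (63/16).
R1 ← R1 − 131/112·R3.
R2 ← R2 + 1/14·R3.
Reading off the reduced rows gives u = 6, v = 2, w = 6.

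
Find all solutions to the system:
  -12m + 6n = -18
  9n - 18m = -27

Row-reduce:
R1 ← R1 / (-12).
R2 ← R2 + 18·R1.
Rank is 1 with 2 unknowns, leaving n free.

infinitely many solutions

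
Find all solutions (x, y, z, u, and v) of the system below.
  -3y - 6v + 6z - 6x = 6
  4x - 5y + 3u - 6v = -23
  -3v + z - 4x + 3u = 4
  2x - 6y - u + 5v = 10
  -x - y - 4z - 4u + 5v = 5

Row-reduce the augmented matrix:
R1 ← R1 / (-6).
R2 ← R2 − 4·R1.
R3 ← R3 + 4·R1.
R4 ← R4 − 2·R1.
R5 ← R5 + 1·R1.
R2 ← R2 / (-7).
R1 ← R1 − 1/2·R2.
R3 ← R3 − 2·R2.
R4 ← R4 + 7·R2.
R5 ← R5 + 1/2·R2.
R3 ← R3 / (-13/7).
R1 ← R1 + 5/7·R3.
R2 ← R2 + 4/7·R3.
R4 ← R4 + 2·R3.
R5 ← R5 + 37/7·R3.
R4 ← R4 / (-106/13).
R1 ← R1 + 33/26·R4.
R2 ← R2 + 21/13·R4.
R3 ← R3 + 27/13·R4.
R5 ← R5 + 395/26·R4.
R5 ← R5 / (-3381/212).
R1 ← R1 + 283/212·R5.
R2 ← R2 + 103/106·R5.
R3 ← R3 + 299/106·R5.
R4 ← R4 + 195/106·R5.
Reading off the reduced rows gives x = -2, y = 0, z = 2, u = 1, v = 3.

x = -2, y = 0, z = 2, u = 1, v = 3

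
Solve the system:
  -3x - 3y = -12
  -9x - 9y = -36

infinitely many solutions

Row-reduce:
R1 ← R1 / (-3).
R2 ← R2 + 9·R1.
Rank is 1 with 2 unknowns, leaving y free.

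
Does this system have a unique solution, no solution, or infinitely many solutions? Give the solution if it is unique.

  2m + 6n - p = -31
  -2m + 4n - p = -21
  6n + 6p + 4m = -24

Row-reduce the augmented matrix:
R1 ← R1 / (2).
R2 ← R2 + 2·R1.
R3 ← R3 − 4·R1.
R2 ← R2 / (10).
R1 ← R1 − 3·R2.
R3 ← R3 + 6·R2.
R3 ← R3 / (34/5).
R1 ← R1 − 1/10·R3.
R2 ← R2 + 1/5·R3.
Reading off the reduced rows gives m = 0, n = -5, p = 1.

m = 0, n = -5, p = 1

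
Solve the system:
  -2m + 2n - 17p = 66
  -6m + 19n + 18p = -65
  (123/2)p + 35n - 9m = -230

Row-reduce:
R1 ← R1 / (-2).
R2 ← R2 + 6·R1.
R3 ← R3 + 9·R1.
R2 ← R2 / (13).
R1 ← R1 + 1·R2.
R3 ← R3 − 26·R2.
Row 3 reduces to 0 = -1, a contradiction. The system is inconsistent.

no solution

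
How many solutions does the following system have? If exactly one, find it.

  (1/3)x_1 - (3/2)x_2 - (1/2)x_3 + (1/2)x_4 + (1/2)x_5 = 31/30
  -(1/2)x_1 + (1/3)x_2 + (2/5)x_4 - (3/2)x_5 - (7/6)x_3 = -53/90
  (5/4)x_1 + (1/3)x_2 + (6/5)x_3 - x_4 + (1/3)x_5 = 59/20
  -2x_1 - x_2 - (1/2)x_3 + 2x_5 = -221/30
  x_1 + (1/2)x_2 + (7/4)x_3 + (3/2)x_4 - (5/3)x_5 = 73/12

Row-reduce the augmented matrix:
R1 ← R1 / (1/3).
R2 ← R2 + 1/2·R1.
R3 ← R3 − 5/4·R1.
R4 ← R4 + 2·R1.
R5 ← R5 − 1·R1.
R2 ← R2 / (-23/12).
R1 ← R1 + 9/2·R2.
R3 ← R3 − 143/24·R2.
R4 ← R4 + 10·R2.
R5 ← R5 − 5·R2.
R3 ← R3 / (-173/60).
R1 ← R1 − 3·R3.
R2 ← R2 − 1·R3.
R4 ← R4 − 13/2·R3.
R5 ← R5 + 7/4·R3.
R4 ← R4 / (-246/173).
R1 ← R1 + 408/865·R4.
R2 ← R2 + 309/865·R4.
R3 ← R3 + 42/173·R4.
R5 ← R5 − 891/346·R4.
R5 ← R5 / (-55303/22632).
R1 ← R1 + 34/41·R5.
R2 ← R2 + 3763/3772·R5.
R3 ← R3 − 2475/1886·R5.
R4 ← R4 + 1445/11316·R5.
Reading off the reduced rows gives x_1 = 3, x_2 = 0, x_3 = 1/3, x_4 = 1, x_5 = -3/5.

x_1 = 3, x_2 = 0, x_3 = 1/3, x_4 = 1, x_5 = -3/5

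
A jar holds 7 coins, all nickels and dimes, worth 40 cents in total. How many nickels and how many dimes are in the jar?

nickels: 6, dimes: 1

Let n = nickels, d = dimes.
  n + d = 7
  5n + 10d = 40
From equation 1: n = 7 − d.
Substitute into equation 2 and solve: d = 1.
Then n = 6.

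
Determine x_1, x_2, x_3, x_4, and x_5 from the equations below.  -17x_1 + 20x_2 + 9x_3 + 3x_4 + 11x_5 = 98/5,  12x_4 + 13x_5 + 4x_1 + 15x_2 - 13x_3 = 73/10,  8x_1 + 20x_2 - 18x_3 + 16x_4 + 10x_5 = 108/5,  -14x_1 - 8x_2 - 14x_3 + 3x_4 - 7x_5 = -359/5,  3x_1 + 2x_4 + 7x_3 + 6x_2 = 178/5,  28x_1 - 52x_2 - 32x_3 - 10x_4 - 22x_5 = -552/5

x_1 = 11/5, x_2 = 5/2, x_3 = 2, x_4 = 0, x_5 = -1

Row-reduce the augmented matrix:
R1 ← R1 / (-17).
R2 ← R2 − 4·R1.
R3 ← R3 − 8·R1.
R4 ← R4 + 14·R1.
R5 ← R5 − 3·R1.
R6 ← R6 − 28·R1.
R2 ← R2 / (335/17).
R1 ← R1 + 20/17·R2.
R3 ← R3 − 500/17·R2.
R4 ← R4 + 416/17·R2.
R5 ← R5 − 162/17·R2.
R6 ← R6 + 324/17·R2.
R3 ← R3 / (166/67).
R1 ← R1 + 79/67·R3.
R2 ← R2 + 37/67·R3.
R4 ← R4 + 2340/67·R3.
R5 ← R5 − 928/67·R3.
R6 ← R6 + 1856/67·R3.
R4 ← R4 / (-2313/415).
R1 ← R1 + 13/83·R4.
R2 ← R2 − 124/415·R4.
R3 ← R3 + 52/83·R4.
R5 ← R5 − 2101/415·R4.
R6 ← R6 + 4202/415·R4.
R5 ← R5 / (-140998/2313).
R1 ← R1 + 1051/2313·R5.
R2 ← R2 + 16072/2313·R5.
R3 ← R3 − 21239/2313·R5.
R4 ← R4 − 45955/2313·R5.
R6 ← R6 − 281996/2313·R5.
R6 reduces to 0 = 0, so the extra equation is consistent.
Reading off the reduced rows gives x_1 = 11/5, x_2 = 5/2, x_3 = 2, x_4 = 0, x_5 = -1.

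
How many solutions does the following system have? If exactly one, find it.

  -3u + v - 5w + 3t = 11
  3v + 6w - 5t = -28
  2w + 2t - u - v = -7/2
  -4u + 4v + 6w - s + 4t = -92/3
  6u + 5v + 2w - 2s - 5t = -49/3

Row-reduce the augmented matrix:
R1 ← R1 / (-3).
R3 ← R3 + 1·R1.
R4 ← R4 + 4·R1.
R5 ← R5 − 6·R1.
R2 ← R2 / (3).
R1 ← R1 + 1/3·R2.
R3 ← R3 + 4/3·R2.
R4 ← R4 − 8/3·R2.
R5 ← R5 − 7·R2.
R3 ← R3 / (19/3).
R1 ← R1 − 7/3·R3.
R2 ← R2 − 2·R3.
R4 ← R4 − 22/3·R3.
R5 ← R5 + 22·R3.
R4 ← R4 / (-1).
R5 ← R5 + 2·R4.
R5 ← R5 / (-188/57).
R1 ← R1 + 21/19·R5.
R2 ← R2 + 73/57·R5.
R3 ← R3 + 11/57·R5.
R4 ← R4 + 334/57·R5.
Reading off the reduced rows gives u = 1, v = -5/2, w = -3, s = 2/3, t = 1/2.

u = 1, v = -5/2, w = -3, s = 2/3, t = 1/2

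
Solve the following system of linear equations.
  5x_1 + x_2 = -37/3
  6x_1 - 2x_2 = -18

Row-reduce the augmented matrix:
R1 ← R1 / (5).
R2 ← R2 − 6·R1.
R2 ← R2 / (-16/5).
R1 ← R1 − 1/5·R2.
Reading off the reduced rows gives x_1 = -8/3, x_2 = 1.

x_1 = -8/3, x_2 = 1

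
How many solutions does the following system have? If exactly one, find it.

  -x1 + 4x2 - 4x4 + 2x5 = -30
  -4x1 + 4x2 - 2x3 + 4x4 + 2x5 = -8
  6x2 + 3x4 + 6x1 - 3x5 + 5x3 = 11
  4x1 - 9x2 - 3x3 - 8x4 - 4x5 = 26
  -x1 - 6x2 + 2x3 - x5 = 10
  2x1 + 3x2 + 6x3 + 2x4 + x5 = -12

Row-reduce:
R1 ← R1 / (-1).
R2 ← R2 + 4·R1.
R3 ← R3 − 6·R1.
R4 ← R4 − 4·R1.
R5 ← R5 + 1·R1.
R6 ← R6 − 2·R1.
R2 ← R2 / (-12).
R1 ← R1 + 4·R2.
R3 ← R3 − 30·R2.
R4 ← R4 − 7·R2.
R5 ← R5 + 10·R2.
R6 ← R6 − 11·R2.
Swap R3 and R4.
R3 ← R3 / (-25/6).
R1 ← R1 − 2/3·R3.
R2 ← R2 − 1/6·R3.
R5 ← R5 − 11/3·R3.
R6 ← R6 − 25/6·R3.
R4 ← R4 / (29).
R1 ← R1 + 116/25·R4.
R2 ← R2 + 54/25·R4.
R3 ← R3 − 74/25·R4.
R5 ← R5 + 588/25·R4.
R5 ← R5 / (-1759/725).
R1 ← R1 + 22/25·R5.
R2 ← R2 − 53/725·R5.
R3 ← R3 − 357/725·R5.
R4 ← R4 + 6/29·R5.
Row 6 reduces to 0 = 2, a contradiction. The system is inconsistent.

no solution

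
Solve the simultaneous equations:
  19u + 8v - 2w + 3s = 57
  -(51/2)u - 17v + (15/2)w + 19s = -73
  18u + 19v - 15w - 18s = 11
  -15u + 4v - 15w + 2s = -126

Row-reduce:
R1 ← R1 / (19).
R2 ← R2 + 51/2·R1.
R3 ← R3 − 18·R1.
R4 ← R4 + 15·R1.
R2 ← R2 / (-119/19).
R1 ← R1 − 8/19·R2.
R3 ← R3 − 217/19·R2.
R4 ← R4 − 196/19·R2.
R3 ← R3 / (-147/34).
R1 ← R1 − 26/119·R3.
R2 ← R2 + 183/238·R3.
R4 ← R4 + 147/17·R3.
Row 4 reduces to 0 = -2, a contradiction. The system is inconsistent.

no solution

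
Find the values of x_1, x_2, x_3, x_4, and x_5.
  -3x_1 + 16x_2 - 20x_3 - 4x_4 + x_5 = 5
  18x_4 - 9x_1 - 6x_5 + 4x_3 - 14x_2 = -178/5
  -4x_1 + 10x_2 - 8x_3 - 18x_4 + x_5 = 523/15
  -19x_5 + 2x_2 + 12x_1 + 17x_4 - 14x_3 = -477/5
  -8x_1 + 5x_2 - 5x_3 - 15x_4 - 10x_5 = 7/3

Row-reduce the augmented matrix:
R1 ← R1 / (-3).
R2 ← R2 + 9·R1.
R3 ← R3 + 4·R1.
R4 ← R4 − 12·R1.
R5 ← R5 + 8·R1.
R2 ← R2 / (-62).
R1 ← R1 + 16/3·R2.
R3 ← R3 + 34/3·R2.
R4 ← R4 − 66·R2.
R5 ← R5 + 113/3·R2.
R3 ← R3 / (216/31).
R1 ← R1 − 36/31·R3.
R2 ← R2 + 32/31·R3.
R4 ← R4 + 802/31·R3.
R5 ← R5 − 293/31·R3.
R4 ← R4 / (-2791/81).
R1 ← R1 − 16/9·R4.
R2 ← R2 + 257/81·R4.
R3 ← R3 + 211/81·R4.
R5 ← R5 − 167/81·R4.
R5 ← R5 / (-113401/11164).
R1 ← R1 + 2218/2791·R5.
R2 ← R2 − 6013/2791·R5.
R3 ← R3 − 18737/11164·R5.
R4 ← R4 − 3193/5582·R5.
Reading off the reduced rows gives x_1 = -2/3, x_2 = -1, x_3 = -2/5, x_4 = -2, x_5 = 3.

x_1 = -2/3, x_2 = -1, x_3 = -2/5, x_4 = -2, x_5 = 3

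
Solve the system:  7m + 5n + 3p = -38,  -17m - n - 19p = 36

infinitely many solutions

Row-reduce:
R1 ← R1 / (7).
R2 ← R2 + 17·R1.
R2 ← R2 / (78/7).
R1 ← R1 − 5/7·R2.
Rank is 2 with 3 unknowns, leaving p free.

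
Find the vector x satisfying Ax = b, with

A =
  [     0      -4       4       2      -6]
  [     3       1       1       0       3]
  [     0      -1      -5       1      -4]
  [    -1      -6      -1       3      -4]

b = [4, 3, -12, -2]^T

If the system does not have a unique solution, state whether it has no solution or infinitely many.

Row-reduce:
Swap R1 and R2.
R1 ← R1 / (3).
R4 ← R4 + 1·R1.
R2 ← R2 / (-4).
R1 ← R1 − 1/3·R2.
R3 ← R3 + 1·R2.
R4 ← R4 + 17/3·R2.
R3 ← R3 / (-6).
R1 ← R1 − 2/3·R3.
R2 ← R2 + 1·R3.
R4 ← R4 + 19/3·R3.
R4 ← R4 / (-13/36).
R1 ← R1 − 2/9·R4.
R2 ← R2 + 7/12·R4.
R3 ← R3 + 1/12·R4.
Rank is 4 with 5 unknowns, leaving x_5 free.

infinitely many solutions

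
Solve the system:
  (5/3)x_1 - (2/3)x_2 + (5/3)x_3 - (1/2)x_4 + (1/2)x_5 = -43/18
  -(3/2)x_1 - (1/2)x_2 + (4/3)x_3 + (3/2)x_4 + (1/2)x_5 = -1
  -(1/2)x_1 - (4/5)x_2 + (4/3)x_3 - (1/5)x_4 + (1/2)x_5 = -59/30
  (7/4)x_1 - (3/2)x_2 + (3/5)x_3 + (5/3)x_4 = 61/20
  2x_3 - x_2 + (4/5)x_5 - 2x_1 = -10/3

x_1 = 1/3, x_2 = -4/3, x_3 = -2, x_4 = 1, x_5 = 0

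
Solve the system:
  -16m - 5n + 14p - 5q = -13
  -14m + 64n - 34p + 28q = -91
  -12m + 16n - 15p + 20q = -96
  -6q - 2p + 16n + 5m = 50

Row-reduce:
R1 ← R1 / (-16).
R2 ← R2 + 14·R1.
R3 ← R3 + 12·R1.
R4 ← R4 − 5·R1.
R2 ← R2 / (547/8).
R1 ← R1 − 5/16·R2.
R3 ← R3 − 79/4·R2.
R4 ← R4 − 231/16·R2.
R3 ← R3 / (-6641/547).
R1 ← R1 + 363/547·R3.
R2 ← R2 + 370/547·R3.
R4 ← R4 − 6641/547·R3.
Row 4 reduces to 0 = -1/2, a contradiction. The system is inconsistent.

no solution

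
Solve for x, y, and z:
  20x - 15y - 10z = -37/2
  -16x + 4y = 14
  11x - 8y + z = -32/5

x = -1, y = -1/2, z = 3/5

Row-reduce the augmented matrix:
R1 ← R1 / (20).
R2 ← R2 + 16·R1.
R3 ← R3 − 11·R1.
R2 ← R2 / (-8).
R1 ← R1 + 3/4·R2.
R3 ← R3 − 1/4·R2.
R3 ← R3 / (25/4).
R1 ← R1 − 1/4·R3.
R2 ← R2 − 1·R3.
Reading off the reduced rows gives x = -1, y = -1/2, z = 3/5.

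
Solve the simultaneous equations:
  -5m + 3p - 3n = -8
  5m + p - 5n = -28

Row-reduce:
R1 ← R1 / (-5).
R2 ← R2 − 5·R1.
R2 ← R2 / (-8).
R1 ← R1 − 3/5·R2.
Rank is 2 with 3 unknowns, leaving p free.

infinitely many solutions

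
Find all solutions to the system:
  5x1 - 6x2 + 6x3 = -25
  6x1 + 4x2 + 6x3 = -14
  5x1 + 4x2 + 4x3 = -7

x1 = 1, x2 = 1, x3 = -4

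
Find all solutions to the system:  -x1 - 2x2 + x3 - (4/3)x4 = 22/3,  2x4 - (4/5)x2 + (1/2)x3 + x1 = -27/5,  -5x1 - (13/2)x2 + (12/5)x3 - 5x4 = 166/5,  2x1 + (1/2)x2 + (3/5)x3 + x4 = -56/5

Row-reduce:
R1 ← R1 / (-1).
R2 ← R2 − 1·R1.
R3 ← R3 + 5·R1.
R4 ← R4 − 2·R1.
R2 ← R2 / (-14/5).
R1 ← R1 − 2·R2.
R3 ← R3 − 7/2·R2.
R4 ← R4 + 7/2·R2.
R3 ← R3 / (-29/40).
R1 ← R1 − 1/14·R3.
R2 ← R2 + 15/28·R3.
R4 ← R4 − 29/40·R3.
Rank is 3 with 4 unknowns, leaving x4 free.

infinitely many solutions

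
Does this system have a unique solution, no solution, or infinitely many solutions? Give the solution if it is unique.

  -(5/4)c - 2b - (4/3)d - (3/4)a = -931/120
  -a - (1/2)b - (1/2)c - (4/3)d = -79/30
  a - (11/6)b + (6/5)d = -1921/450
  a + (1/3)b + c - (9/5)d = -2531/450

Row-reduce the augmented matrix:
R1 ← R1 / (-3/4).
R2 ← R2 + 1·R1.
R3 ← R3 − 1·R1.
R4 ← R4 − 1·R1.
R2 ← R2 / (13/6).
R1 ← R1 − 8/3·R2.
R3 ← R3 + 9/2·R2.
R4 ← R4 + 7/3·R2.
R3 ← R3 / (59/78).
R1 ← R1 − 3/13·R3.
R2 ← R2 − 7/13·R3.
R4 ← R4 − 23/39·R3.
R4 ← R4 / (-2981/885).
R1 ← R1 − 332/295·R4.
R2 ← R2 + 12/295·R4.
R3 ← R3 − 404/885·R4.
Reading off the reduced rows gives a = -5/2, b = 8/3, c = 2/3, d = 13/5.

a = -5/2, b = 8/3, c = 2/3, d = 13/5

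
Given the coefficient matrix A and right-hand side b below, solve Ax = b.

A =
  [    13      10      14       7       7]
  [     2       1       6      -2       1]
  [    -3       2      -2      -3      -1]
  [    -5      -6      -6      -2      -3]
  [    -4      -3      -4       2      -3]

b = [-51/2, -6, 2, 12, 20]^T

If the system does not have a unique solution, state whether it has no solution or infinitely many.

Row-reduce:
R1 ← R1 / (13).
R2 ← R2 − 2·R1.
R3 ← R3 + 3·R1.
R4 ← R4 + 5·R1.
R5 ← R5 + 4·R1.
R2 ← R2 / (-7/13).
R1 ← R1 − 10/13·R2.
R3 ← R3 − 56/13·R2.
R4 ← R4 + 28/13·R2.
R5 ← R5 − 1/13·R2.
R3 ← R3 / (32).
R1 ← R1 − 46/7·R3.
R2 ← R2 + 50/7·R3.
R4 ← R4 + 16·R3.
R5 ← R5 − 6/7·R3.
Swap R4 and R5.
R4 ← R4 / (247/56).
R1 ← R1 − 83/56·R4.
R2 ← R2 + 5/56·R4.
R3 ← R3 + 13/16·R4.
Row 5 reduces to 0 = 1/4, a contradiction. The system is inconsistent.

no solution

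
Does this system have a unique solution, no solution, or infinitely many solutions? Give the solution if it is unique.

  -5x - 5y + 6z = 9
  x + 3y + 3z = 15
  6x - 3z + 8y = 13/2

no solution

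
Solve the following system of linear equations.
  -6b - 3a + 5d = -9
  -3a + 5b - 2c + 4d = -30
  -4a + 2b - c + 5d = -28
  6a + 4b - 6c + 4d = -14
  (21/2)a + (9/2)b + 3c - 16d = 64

Row-reduce:
R1 ← R1 / (-3).
R2 ← R2 + 3·R1.
R3 ← R3 + 4·R1.
R4 ← R4 − 6·R1.
R5 ← R5 − 21/2·R1.
R2 ← R2 / (11).
R1 ← R1 − 2·R2.
R3 ← R3 − 10·R2.
R4 ← R4 + 8·R2.
R5 ← R5 + 33/2·R2.
R3 ← R3 / (9/11).
R1 ← R1 − 4/11·R3.
R2 ← R2 + 2/11·R3.
R4 ← R4 + 82/11·R3.
R4 ← R4 / (172/27).
R1 ← R1 + 31/27·R4.
R2 ← R2 + 7/27·R4.
R3 ← R3 + 25/27·R4.
Row 5 reduces to 0 = 1, a contradiction. The system is inconsistent.

no solution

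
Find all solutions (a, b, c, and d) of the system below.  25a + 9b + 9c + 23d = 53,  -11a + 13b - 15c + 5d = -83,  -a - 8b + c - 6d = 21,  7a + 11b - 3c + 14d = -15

infinitely many solutions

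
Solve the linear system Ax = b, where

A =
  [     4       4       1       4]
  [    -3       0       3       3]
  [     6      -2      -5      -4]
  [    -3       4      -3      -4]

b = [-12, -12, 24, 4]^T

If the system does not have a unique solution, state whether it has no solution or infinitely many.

x_1 = 0, x_2 = -2, x_3 = -4, x_4 = 0

Row-reduce the augmented matrix:
R1 ← R1 / (4).
R2 ← R2 + 3·R1.
R3 ← R3 − 6·R1.
R4 ← R4 + 3·R1.
R2 ← R2 / (3).
R1 ← R1 − 1·R2.
R3 ← R3 + 8·R2.
R4 ← R4 − 7·R2.
R3 ← R3 / (7/2).
R1 ← R1 + 1·R3.
R2 ← R2 − 5/4·R3.
R4 ← R4 + 11·R3.
R4 ← R4 / (27/7).
R1 ← R1 − 5/7·R4.
R2 ← R2 + 1/7·R4.
R3 ← R3 − 12/7·R4.
Reading off the reduced rows gives x_1 = 0, x_2 = -2, x_3 = -4, x_4 = 0.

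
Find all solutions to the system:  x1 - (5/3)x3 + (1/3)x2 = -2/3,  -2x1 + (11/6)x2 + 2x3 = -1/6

infinitely many solutions

Row-reduce:
R2 ← R2 + 2·R1.
R2 ← R2 / (5/2).
R1 ← R1 − 1/3·R2.
Rank is 2 with 3 unknowns, leaving x3 free.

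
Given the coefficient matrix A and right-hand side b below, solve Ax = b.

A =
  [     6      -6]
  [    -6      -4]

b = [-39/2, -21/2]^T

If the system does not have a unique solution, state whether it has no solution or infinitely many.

x_1 = -1/4, x_2 = 3

Row-reduce the augmented matrix:
R1 ← R1 / (6).
R2 ← R2 + 6·R1.
R2 ← R2 / (-10).
R1 ← R1 + 1·R2.
Reading off the reduced rows gives x_1 = -1/4, x_2 = 3.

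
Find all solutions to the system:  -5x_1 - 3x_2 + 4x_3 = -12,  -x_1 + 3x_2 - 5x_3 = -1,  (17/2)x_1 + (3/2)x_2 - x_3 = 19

Row-reduce:
R1 ← R1 / (-5).
R2 ← R2 + 1·R1.
R3 ← R3 − 17/2·R1.
R2 ← R2 / (18/5).
R1 ← R1 − 3/5·R2.
R3 ← R3 + 18/5·R2.
Rank is 2 with 3 unknowns, leaving x_3 free.

infinitely many solutions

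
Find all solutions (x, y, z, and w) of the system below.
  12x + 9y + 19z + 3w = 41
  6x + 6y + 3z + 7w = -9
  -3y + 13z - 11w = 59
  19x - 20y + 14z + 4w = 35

infinitely many solutions

Row-reduce:
R1 ← R1 / (12).
R2 ← R2 − 6·R1.
R4 ← R4 − 19·R1.
R2 ← R2 / (3/2).
R1 ← R1 − 3/4·R2.
R3 ← R3 + 3·R2.
R4 ← R4 + 137/4·R2.
Swap R3 and R4.
R3 ← R3 / (-329/2).
R1 ← R1 − 29/6·R3.
R2 ← R2 + 13/3·R3.
Rank is 3 with 4 unknowns, leaving w free.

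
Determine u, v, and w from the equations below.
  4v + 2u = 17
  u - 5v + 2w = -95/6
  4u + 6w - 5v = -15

u = 5/2, v = 3, w = -5/3

Row-reduce the augmented matrix:
R1 ← R1 / (2).
R2 ← R2 − 1·R1.
R3 ← R3 − 4·R1.
R2 ← R2 / (-7).
R1 ← R1 − 2·R2.
R3 ← R3 + 13·R2.
R3 ← R3 / (16/7).
R1 ← R1 − 4/7·R3.
R2 ← R2 + 2/7·R3.
Reading off the reduced rows gives u = 5/2, v = 3, w = -5/3.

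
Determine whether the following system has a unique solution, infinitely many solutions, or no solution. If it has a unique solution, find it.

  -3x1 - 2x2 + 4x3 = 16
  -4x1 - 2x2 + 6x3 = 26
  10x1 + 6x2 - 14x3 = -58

infinitely many solutions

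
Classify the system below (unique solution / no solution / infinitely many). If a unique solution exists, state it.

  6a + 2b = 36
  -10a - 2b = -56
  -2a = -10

Row-reduce the augmented matrix:
R1 ← R1 / (6).
R2 ← R2 + 10·R1.
R3 ← R3 + 2·R1.
R2 ← R2 / (4/3).
R1 ← R1 − 1/3·R2.
R3 ← R3 − 2/3·R2.
R3 reduces to 0 = 0, so the extra equation is consistent.
Reading off the reduced rows gives a = 5, b = 3.

a = 5, b = 3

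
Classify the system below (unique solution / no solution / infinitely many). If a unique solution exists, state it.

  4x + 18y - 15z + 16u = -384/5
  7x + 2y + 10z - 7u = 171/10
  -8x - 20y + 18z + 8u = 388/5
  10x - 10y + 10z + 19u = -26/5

Row-reduce the augmented matrix:
R1 ← R1 / (4).
R2 ← R2 − 7·R1.
R3 ← R3 + 8·R1.
R4 ← R4 − 10·R1.
R2 ← R2 / (-59/2).
R1 ← R1 − 9/2·R2.
R3 ← R3 − 16·R2.
R4 ← R4 + 55·R2.
R3 ← R3 / (452/59).
R1 ← R1 − 105/59·R3.
R2 ← R2 + 145/118·R3.
R4 ← R4 + 1185/59·R3.
R4 ← R4 / (11227/113).
R1 ← R1 + 703/113·R4.
R2 ← R2 − 515/113·R4.
R3 ← R3 − 310/113·R4.
Reading off the reduced rows gives x = -5/2, y = -1/2, z = 3, u = -4/5.

x = -5/2, y = -1/2, z = 3, u = -4/5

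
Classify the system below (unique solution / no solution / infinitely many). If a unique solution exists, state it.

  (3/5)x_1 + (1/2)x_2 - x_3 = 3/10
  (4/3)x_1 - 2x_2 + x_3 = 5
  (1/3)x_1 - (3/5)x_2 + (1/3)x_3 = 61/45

x_1 = 3, x_2 = 1/3, x_3 = 5/3

Row-reduce the augmented matrix:
R1 ← R1 / (3/5).
R2 ← R2 − 4/3·R1.
R3 ← R3 − 1/3·R1.
R2 ← R2 / (-28/9).
R1 ← R1 − 5/6·R2.
R3 ← R3 + 79/90·R2.
R3 ← R3 / (-17/840).
R1 ← R1 + 45/56·R3.
R2 ← R2 + 29/28·R3.
Reading off the reduced rows gives x_1 = 3, x_2 = 1/3, x_3 = 5/3.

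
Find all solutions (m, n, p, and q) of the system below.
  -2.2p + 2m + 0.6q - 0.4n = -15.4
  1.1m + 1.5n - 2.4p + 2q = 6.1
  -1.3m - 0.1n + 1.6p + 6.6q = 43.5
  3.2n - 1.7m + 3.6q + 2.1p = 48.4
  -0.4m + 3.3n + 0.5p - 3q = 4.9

Row-reduce the augmented matrix:
R1 ← R1 / (2).
R2 ← R2 − 11/10·R1.
R3 ← R3 + 13/10·R1.
R4 ← R4 + 17/10·R1.
R5 ← R5 + 2/5·R1.
R2 ← R2 / (43/25).
R1 ← R1 + 1/5·R2.
R3 ← R3 + 9/25·R2.
R4 ← R4 − 143/50·R2.
R5 ← R5 − 161/50·R2.
R3 ← R3 / (-17/215).
R1 ← R1 + 213/172·R3.
R2 ← R2 + 119/172·R3.
R4 ← R4 − 3799/1720·R3.
R5 ← R5 − 787/344·R3.
R4 ← R4 / (140321/680).
R1 ← R1 + 7783/68·R4.
R2 ← R2 + 253/4·R4.
R3 ← R3 + 1578/17·R4.
R5 ← R5 − 140321/680·R4.
R5 reduces to 0 = 0, so the extra equation is consistent.
Reading off the reduced rows gives m = -6, n = 5, p = 2, q = 5.

m = -6, n = 5, p = 2, q = 5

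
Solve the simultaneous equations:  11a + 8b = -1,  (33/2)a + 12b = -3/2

infinitely many solutions

Row-reduce:
R1 ← R1 / (11).
R2 ← R2 − 33/2·R1.
Rank is 1 with 2 unknowns, leaving b free.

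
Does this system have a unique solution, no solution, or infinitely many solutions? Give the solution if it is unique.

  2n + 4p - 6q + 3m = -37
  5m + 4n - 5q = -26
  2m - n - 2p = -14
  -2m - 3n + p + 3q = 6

Row-reduce the augmented matrix:
R1 ← R1 / (3).
R2 ← R2 − 5·R1.
R3 ← R3 − 2·R1.
R4 ← R4 + 2·R1.
R2 ← R2 / (2/3).
R1 ← R1 − 2/3·R2.
R3 ← R3 + 7/3·R2.
R4 ← R4 + 5/3·R2.
R3 ← R3 / (-28).
R1 ← R1 − 8·R3.
R2 ← R2 + 10·R3.
R4 ← R4 + 13·R3.
R4 ← R4 / (85/56).
R1 ← R1 + 6/7·R4.
R2 ← R2 + 5/28·R4.
R3 ← R3 + 43/56·R4.
Reading off the reduced rows gives m = -5, n = 6, p = -1, q = 5.

m = -5, n = 6, p = -1, q = 5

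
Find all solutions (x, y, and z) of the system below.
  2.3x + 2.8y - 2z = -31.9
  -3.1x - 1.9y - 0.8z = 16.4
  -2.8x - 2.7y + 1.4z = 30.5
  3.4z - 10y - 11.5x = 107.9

x = -5, y = -3, z = 6

Row-reduce the augmented matrix:
R1 ← R1 / (23/10).
R2 ← R2 + 31/10·R1.
R3 ← R3 + 14/5·R1.
R4 ← R4 + 23/2·R1.
R2 ← R2 / (431/230).
R1 ← R1 − 28/23·R2.
R3 ← R3 − 163/230·R2.
R4 ← R4 − 4·R2.
R3 ← R3 / (619/2155).
R1 ← R1 − 604/431·R3.
R2 ← R2 + 804/431·R3.
R4 ← R4 − 1857/2155·R3.
R4 reduces to 0 = 0, so the extra equation is consistent.
Reading off the reduced rows gives x = -5, y = -3, z = 6.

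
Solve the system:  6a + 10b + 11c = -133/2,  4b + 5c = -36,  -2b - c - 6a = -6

Row-reduce:
R1 ← R1 / (6).
R3 ← R3 + 6·R1.
R2 ← R2 / (4).
R1 ← R1 − 5/3·R2.
R3 ← R3 − 8·R2.
Row 3 reduces to 0 = -1/2, a contradiction. The system is inconsistent.

no solution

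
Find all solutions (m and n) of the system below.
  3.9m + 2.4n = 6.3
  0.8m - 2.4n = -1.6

Row-reduce the augmented matrix:
R1 ← R1 / (39/10).
R2 ← R2 − 4/5·R1.
R2 ← R2 / (-188/65).
R1 ← R1 − 8/13·R2.
Reading off the reduced rows gives m = 1, n = 1.

m = 1, n = 1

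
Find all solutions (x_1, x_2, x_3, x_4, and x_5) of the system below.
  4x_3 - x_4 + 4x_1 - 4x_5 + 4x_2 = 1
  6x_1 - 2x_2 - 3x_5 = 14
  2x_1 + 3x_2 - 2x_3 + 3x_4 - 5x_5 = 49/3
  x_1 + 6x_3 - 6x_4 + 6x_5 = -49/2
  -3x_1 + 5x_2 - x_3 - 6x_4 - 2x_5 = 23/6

Row-reduce the augmented matrix:
R1 ← R1 / (4).
R2 ← R2 − 6·R1.
R3 ← R3 − 2·R1.
R4 ← R4 − 1·R1.
R5 ← R5 + 3·R1.
R2 ← R2 / (-8).
R1 ← R1 − 1·R2.
R3 ← R3 − 1·R2.
R4 ← R4 + 1·R2.
R5 ← R5 − 8·R2.
R3 ← R3 / (-19/4).
R1 ← R1 − 1/4·R3.
R2 ← R2 − 3/4·R3.
R4 ← R4 − 23/4·R3.
R5 ← R5 + 4·R3.
R4 ← R4 / (-28/19).
R1 ← R1 − 5/38·R4.
R2 ← R2 − 15/38·R4.
R3 ← R3 + 59/76·R4.
R5 ← R5 + 635/76·R4.
R5 ← R5 / (-4331/224).
R1 ← R1 + 51/112·R5.
R2 ← R2 − 15/112·R5.
R3 ← R3 + 283/224·R5.
R4 ← R4 + 131/56·R5.
Reading off the reduced rows gives x_1 = 3/2, x_2 = 0, x_3 = -3, x_4 = -1/3, x_5 = -5/3.

x_1 = 3/2, x_2 = 0, x_3 = -3, x_4 = -1/3, x_5 = -5/3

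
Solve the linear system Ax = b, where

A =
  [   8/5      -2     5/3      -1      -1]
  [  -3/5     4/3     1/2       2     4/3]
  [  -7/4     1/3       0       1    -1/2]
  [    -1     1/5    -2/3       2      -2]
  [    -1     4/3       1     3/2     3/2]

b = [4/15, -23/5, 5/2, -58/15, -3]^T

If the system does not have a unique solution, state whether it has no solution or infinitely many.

x_1 = -4, x_2 = -6, x_3 = -2, x_4 = -1, x_5 = 3

Row-reduce the augmented matrix:
R1 ← R1 / (8/5).
R2 ← R2 + 3/5·R1.
R3 ← R3 + 7/4·R1.
R4 ← R4 + 1·R1.
R5 ← R5 + 1·R1.
R2 ← R2 / (7/12).
R1 ← R1 + 5/4·R2.
R3 ← R3 + 89/48·R2.
R4 ← R4 + 21/20·R2.
R5 ← R5 − 1/12·R2.
R3 ← R3 / (907/168).
R1 ← R1 − 145/42·R3.
R2 ← R2 − 27/14·R3.
R4 ← R4 − 12/5·R3.
R5 ← R5 − 79/42·R3.
R4 ← R4 / (18553/9070).
R1 ← R1 + 350/907·R4.
R2 ← R2 − 1767/1814·R4.
R3 ← R3 − 852/907·R4.
R5 ← R5 + 2039/1814·R4.
R5 ← R5 / (-11452/18553).
R1 ← R1 − 11590/55659·R5.
R2 ← R2 − 34510/18553·R5.
R3 ← R3 − 18160/18553·R5.
R4 ← R4 + 14019/18553·R5.
Reading off the reduced rows gives x_1 = -4, x_2 = -6, x_3 = -2, x_4 = -1, x_5 = 3.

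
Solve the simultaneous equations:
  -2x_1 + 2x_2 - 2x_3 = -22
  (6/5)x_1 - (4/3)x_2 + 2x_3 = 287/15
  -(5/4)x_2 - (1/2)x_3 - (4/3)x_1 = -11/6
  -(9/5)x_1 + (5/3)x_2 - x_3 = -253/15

no solution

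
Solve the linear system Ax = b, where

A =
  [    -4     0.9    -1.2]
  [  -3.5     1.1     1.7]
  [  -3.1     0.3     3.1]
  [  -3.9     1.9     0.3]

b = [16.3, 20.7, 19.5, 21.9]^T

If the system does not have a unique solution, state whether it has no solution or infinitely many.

x_1 = -4, x_2 = 3, x_3 = 2

Row-reduce the augmented matrix:
R1 ← R1 / (-4).
R2 ← R2 + 7/2·R1.
R3 ← R3 + 31/10·R1.
R4 ← R4 + 39/10·R1.
R2 ← R2 / (5/16).
R1 ← R1 + 9/40·R2.
R3 ← R3 + 159/400·R2.
R4 ← R4 − 409/400·R2.
R3 ← R3 / (941/125).
R1 ← R1 − 57/25·R3.
R2 ← R2 − 44/5·R3.
R4 ← R4 + 941/125·R3.
R4 reduces to 0 = 0, so the extra equation is consistent.
Reading off the reduced rows gives x_1 = -4, x_2 = 3, x_3 = 2.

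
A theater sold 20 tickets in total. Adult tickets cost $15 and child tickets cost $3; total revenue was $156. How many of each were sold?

adult tickets: 8, child tickets: 12

Let a = adult tickets, c = child tickets.
  a + c = 20
  15a + 3c = 156
Row-reduce the augmented matrix:
R2 ← R2 − 15·R1.
R2 ← R2 / (-12).
R1 ← R1 − 1·R2.
Reading off the reduced rows gives a = 8, c = 12.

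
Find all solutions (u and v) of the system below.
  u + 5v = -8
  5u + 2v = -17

From equation 1: u = -8 − 5·v.
Substitute into equation 2 and solve: v = -1.
Then u = -3.

u = -3, v = -1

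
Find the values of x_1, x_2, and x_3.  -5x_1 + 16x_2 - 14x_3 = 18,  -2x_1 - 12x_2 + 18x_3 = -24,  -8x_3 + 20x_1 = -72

x_1 = -6, x_2 = -6, x_3 = -6

Row-reduce the augmented matrix:
R1 ← R1 / (-5).
R2 ← R2 + 2·R1.
R3 ← R3 − 20·R1.
R2 ← R2 / (-92/5).
R1 ← R1 + 16/5·R2.
R3 ← R3 − 64·R2.
R3 ← R3 / (416/23).
R1 ← R1 + 30/23·R3.
R2 ← R2 + 59/46·R3.
Reading off the reduced rows gives x_1 = -6, x_2 = -6, x_3 = -6.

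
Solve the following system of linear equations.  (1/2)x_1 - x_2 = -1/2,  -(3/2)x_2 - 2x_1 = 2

From equation 1: x_2 = 1/2 + 1/2·x_1.
Substitute into equation 2 and solve: x_1 = -1.
Then x_2 = 0.

x_1 = -1, x_2 = 0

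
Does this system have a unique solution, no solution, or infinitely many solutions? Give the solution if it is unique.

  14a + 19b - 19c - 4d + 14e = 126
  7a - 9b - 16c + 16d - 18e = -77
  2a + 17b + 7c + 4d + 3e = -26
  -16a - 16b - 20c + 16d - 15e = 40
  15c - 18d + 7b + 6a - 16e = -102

a = -4, b = 1, c = -5, d = -3, e = 4

Row-reduce the augmented matrix:
R1 ← R1 / (14).
R2 ← R2 − 7·R1.
R3 ← R3 − 2·R1.
R4 ← R4 + 16·R1.
R5 ← R5 − 6·R1.
R2 ← R2 / (-37/2).
R1 ← R1 − 19/14·R2.
R3 ← R3 − 100/7·R2.
R4 ← R4 − 40/7·R2.
R5 ← R5 + 8/7·R2.
R3 ← R3 / (1216/259).
R1 ← R1 + 475/259·R3.
R2 ← R2 − 13/37·R3.
R4 ← R4 + 11324/259·R3.
R5 ← R5 − 6098/259·R3.
R4 ← R4 / (189).
R1 ← R1 − 33/4·R4.
R2 ← R2 + 179/76·R4.
R3 ← R3 − 299/76·R4.
R5 ← R5 + 4181/38·R4.
R5 ← R5 / (-4835/152).
R1 ← R1 + 1/4·R5.
R2 ← R2 − 39/76·R5.
R3 ← R3 + 4/19·R5.
R4 ← R4 + 15/16·R5.
Reading off the reduced rows gives a = -4, b = 1, c = -5, d = -3, e = 4.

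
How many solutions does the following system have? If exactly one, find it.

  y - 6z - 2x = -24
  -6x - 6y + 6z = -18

infinitely many solutions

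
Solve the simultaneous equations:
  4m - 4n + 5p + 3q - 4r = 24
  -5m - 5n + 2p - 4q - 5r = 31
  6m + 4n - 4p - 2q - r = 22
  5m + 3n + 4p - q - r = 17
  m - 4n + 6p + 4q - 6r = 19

m = 3, n = -2, p = 0, q = -4, r = -4

Row-reduce the augmented matrix:
R1 ← R1 / (4).
R2 ← R2 + 5·R1.
R3 ← R3 − 6·R1.
R4 ← R4 − 5·R1.
R5 ← R5 − 1·R1.
R2 ← R2 / (-10).
R1 ← R1 + 1·R2.
R3 ← R3 − 10·R2.
R4 ← R4 − 8·R2.
R5 ← R5 + 3·R2.
R3 ← R3 / (-13/4).
R1 ← R1 − 17/40·R3.
R2 ← R2 + 33/40·R3.
R4 ← R4 − 87/20·R3.
R5 ← R5 − 91/40·R3.
R4 ← R4 / (-909/65).
R1 ← R1 + 7/65·R4.
R2 ← R2 − 113/65·R4.
R3 ← R3 − 27/13·R4.
R5 ← R5 + 7/5·R4.
R5 ← R5 / (-8053/1818).
R1 ← R1 + 1039/1818·R5.
R2 ← R2 − 1709/1818·R5.
R3 ← R3 + 5/101·R5.
R4 ← R4 − 695/909·R5.
Reading off the reduced rows gives m = 3, n = -2, p = 0, q = -4, r = -4.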